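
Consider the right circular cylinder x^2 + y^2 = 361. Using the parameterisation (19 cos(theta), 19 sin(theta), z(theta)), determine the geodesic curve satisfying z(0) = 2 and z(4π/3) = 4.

Parameterise the cylinder of radius R = 19 as
    r(θ) = (19 cos θ, 19 sin θ, z(θ)).
The arc-length element is
    ds = sqrt(361 + (dz/dθ)^2) dθ,
so the Lagrangian is L = sqrt(361 + z'^2).
L depends on z' only, not on z or θ, so ∂L/∂z = 0 and
    ∂L/∂z' = z' / sqrt(361 + z'^2).
The Euler-Lagrange equation gives
    d/dθ( z' / sqrt(361 + z'^2) ) = 0,
so z' is constant. Integrating once:
    z(θ) = a θ + b,
a helix on the cylinder (a straight line when the cylinder is unrolled). The constants a, b are determined by the endpoint conditions.
With endpoint conditions z(0) = 2 and z(4π/3) = 4: from z(0) = b we get b = 2, and a·4π/3 + 2 = 4 gives a = 3/(2π), so
    z(θ) = (3/(2π)) θ + 2.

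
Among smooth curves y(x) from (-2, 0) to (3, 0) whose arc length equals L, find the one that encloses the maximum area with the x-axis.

Set up the augmented Lagrangian using a multiplier λ for the length constraint:
    F(y, y') = y − λ sqrt(1 + y'^2).
F has no explicit x dependence, so the Beltrami identity yields a first integral
    F − y' ∂F/∂y' = C.
Compute ∂F/∂y' = −λ y' / sqrt(1 + y'^2). Then
    y − λ sqrt(1 + y'^2) + λ y'^2 / sqrt(1 + y'^2) = C
    ⇒  y − λ / sqrt(1 + y'^2) = C.
Solving for y' and integrating gives
    (x − a)^2 + (y − b)^2 = λ^2,
a circular arc of radius λ. The constants a, b are determined by the endpoint conditions y(-2) = y(3) = 0, and λ is fixed implicitly by the length constraint
    ∫_{-2}^{3} sqrt(1 + y'^2) dx = L.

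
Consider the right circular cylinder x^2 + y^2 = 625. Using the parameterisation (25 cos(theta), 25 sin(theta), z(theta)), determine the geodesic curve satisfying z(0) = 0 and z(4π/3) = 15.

Parameterise the cylinder of radius R = 25 as
    r(θ) = (25 cos θ, 25 sin θ, z(θ)).
The arc-length element is
    ds = sqrt(625 + (dz/dθ)^2) dθ,
so the Lagrangian is L = sqrt(625 + z'^2).
L depends on z' only, not on z or θ, so ∂L/∂z = 0 and
    ∂L/∂z' = z' / sqrt(625 + z'^2).
The Euler-Lagrange equation gives
    d/dθ( z' / sqrt(625 + z'^2) ) = 0,
so z' is constant. Integrating once:
    z(θ) = a θ + b,
a helix on the cylinder (a straight line when the cylinder is unrolled). The constants a, b are determined by the endpoint conditions.
With endpoint conditions z(0) = 0 and z(4π/3) = 15: from z(0) = b we get b = 0, and a·4π/3 + 0 = 15 gives a = 45/(4π), so
    z(θ) = (45/(4π)) θ.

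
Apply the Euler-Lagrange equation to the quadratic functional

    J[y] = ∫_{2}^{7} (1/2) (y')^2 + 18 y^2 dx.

The Lagrangian is L = (1/2) (y')^2 + 18 y^2.
Compute ∂L/∂y = 36y, ∂L/∂y' = y'.
The Euler-Lagrange equation d/dx(∂L/∂y') − ∂L/∂y = 0 reduces to
    y'' − 36 y = 0.
Its general solution is
    y(x) = A e^(6x) + B e^(−6x),
with A, B fixed by the endpoint conditions.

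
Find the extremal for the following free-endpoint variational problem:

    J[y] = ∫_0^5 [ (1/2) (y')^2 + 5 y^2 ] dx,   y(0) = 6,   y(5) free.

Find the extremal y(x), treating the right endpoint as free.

The Lagrangian L = (1/2) (y')^2 + 5 y^2 gives
    ∂L/∂y = 10 y,   ∂L/∂y' = y'.
Euler-Lagrange: y'' − 10 y = 0.
With k = sqrt(10), the general solution is
    y(x) = A cosh(sqrt(10) x) + B sinh(sqrt(10) x).
Fixed left endpoint y(0) = 6 ⇒ A = 6.
The right endpoint x = 5 is free, so the natural (transversality) condition is ∂L/∂y' |_{x=5} = 0, i.e. y'(5) = 0.
Compute y'(x) = A k sinh(k x) + B k cosh(k x), so
    y'(5) = A k sinh(k·5) + B k cosh(k·5) = 0
    ⇒ B = −A tanh(k·5) = − 6 tanh(sqrt(10)·5).
Therefore the extremal is
    y(x) = 6 cosh(sqrt(10) x) − 6 tanh(sqrt(10)·5) sinh(sqrt(10) x).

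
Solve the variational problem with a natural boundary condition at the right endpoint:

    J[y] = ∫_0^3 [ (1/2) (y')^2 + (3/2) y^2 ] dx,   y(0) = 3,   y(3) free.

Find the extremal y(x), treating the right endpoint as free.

The Lagrangian L = (1/2) (y')^2 + (3/2) y^2 gives
    ∂L/∂y = 3 y,   ∂L/∂y' = y'.
Euler-Lagrange: y'' − 3 y = 0.
With k = sqrt(3), the general solution is
    y(x) = A cosh(sqrt(3) x) + B sinh(sqrt(3) x).
Fixed left endpoint y(0) = 3 ⇒ A = 3.
The right endpoint x = 3 is free, so the natural (transversality) condition is ∂L/∂y' |_{x=3} = 0, i.e. y'(3) = 0.
Compute y'(x) = A k sinh(k x) + B k cosh(k x), so
    y'(3) = A k sinh(k·3) + B k cosh(k·3) = 0
    ⇒ B = −A tanh(k·3) = − 3 tanh(sqrt(3)·3).
Therefore the extremal is
    y(x) = 3 cosh(sqrt(3) x) − 3 tanh(sqrt(3)·3) sinh(sqrt(3) x).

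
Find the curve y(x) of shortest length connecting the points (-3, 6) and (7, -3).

Arc-length functional: J[y] = ∫ sqrt(1 + (y')^2) dx.
Lagrangian L = sqrt(1 + (y')^2) has no explicit y dependence, so ∂L/∂y = 0 and the Euler-Lagrange equation gives
    d/dx( y' / sqrt(1 + (y')^2) ) = 0  ⇒  y' / sqrt(1 + (y')^2) = const.
Hence y' is constant, so y(x) is affine.
Fitting the endpoints (-3, 6) and (7, -3):
    slope m = ((-3) − 6) / (7 − (-3)) = -9/10,
    intercept c = 6 − m·(-3) = 33/10.
Extremal: y(x) = (-9/10) x + 33/10.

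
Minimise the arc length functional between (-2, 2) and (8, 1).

Arc-length functional: J[y] = ∫ sqrt(1 + (y')^2) dx.
Lagrangian L = sqrt(1 + (y')^2) has no explicit y dependence, so ∂L/∂y = 0 and the Euler-Lagrange equation gives
    d/dx( y' / sqrt(1 + (y')^2) ) = 0  ⇒  y' / sqrt(1 + (y')^2) = const.
Hence y' is constant, so y(x) is affine.
Fitting the endpoints (-2, 2) and (8, 1):
    slope m = (1 − 2) / (8 − (-2)) = -1/10,
    intercept c = 2 − m·(-2) = 9/5.
Extremal: y(x) = (-1/10) x + 9/5.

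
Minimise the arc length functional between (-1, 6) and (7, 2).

Arc-length functional: J[y] = ∫ sqrt(1 + (y')^2) dx.
Lagrangian L = sqrt(1 + (y')^2) has no explicit y dependence, so ∂L/∂y = 0 and the Euler-Lagrange equation gives
    d/dx( y' / sqrt(1 + (y')^2) ) = 0  ⇒  y' / sqrt(1 + (y')^2) = const.
Hence y' is constant, so y(x) is affine.
Fitting the endpoints (-1, 6) and (7, 2):
    slope m = (2 − 6) / (7 − (-1)) = -1/2,
    intercept c = 6 − m·(-1) = 11/2.
Extremal: y(x) = (-1/2) x + 11/2.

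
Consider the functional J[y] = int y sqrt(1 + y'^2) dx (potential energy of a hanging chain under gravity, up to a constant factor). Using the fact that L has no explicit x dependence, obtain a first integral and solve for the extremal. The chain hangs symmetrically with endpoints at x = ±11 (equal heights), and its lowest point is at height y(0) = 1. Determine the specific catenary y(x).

The Lagrangian L(y, y') = y sqrt(1 + y'^2) has no explicit x dependence, so the Beltrami identity applies:
    L − y' ∂L/∂y' = C.
Compute ∂L/∂y' = y · y' / sqrt(1 + y'^2). Then
    L − y' ∂L/∂y'
    = y sqrt(1 + y'^2) − y · y'^2 / sqrt(1 + y'^2)
    = y (1 + y'^2 − y'^2) / sqrt(1 + y'^2)
    = y / sqrt(1 + y'^2) = C.
Squaring gives y^2 = C^2 (1 + y'^2), i.e.
    y'^2 = y^2 / C^2 − 1.
Separating variables,
    dy / sqrt(y^2 − C^2) = dx / C,
and integrating gives arccosh(y / C) = (x − a)/C, so
    y(x) = C cosh((x − a)/C),
the catenary. The constants C and a are fixed by the two endpoint conditions (and, for the hanging-chain problem, the length constraint selects C).
Now fit the given data. The endpoints x = ±11 are symmetric at equal height, so the catenary is even about its minimum: a = 0 and y(x) = C cosh(x/C). The lowest point is y(0) = C cosh(0) = C, and we are told y(0) = 1, so C = 1. Therefore
    y(x) = cosh(x),
and at the endpoints
    y(±11) = cosh(11).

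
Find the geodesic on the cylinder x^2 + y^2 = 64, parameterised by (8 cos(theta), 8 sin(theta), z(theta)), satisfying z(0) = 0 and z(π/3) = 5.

Parameterise the cylinder of radius R = 8 as
    r(θ) = (8 cos θ, 8 sin θ, z(θ)).
The arc-length element is
    ds = sqrt(64 + (dz/dθ)^2) dθ,
so the Lagrangian is L = sqrt(64 + z'^2).
L depends on z' only, not on z or θ, so ∂L/∂z = 0 and
    ∂L/∂z' = z' / sqrt(64 + z'^2).
The Euler-Lagrange equation gives
    d/dθ( z' / sqrt(64 + z'^2) ) = 0,
so z' is constant. Integrating once:
    z(θ) = a θ + b,
a helix on the cylinder (a straight line when the cylinder is unrolled). The constants a, b are determined by the endpoint conditions.
With endpoint conditions z(0) = 0 and z(π/3) = 5: from z(0) = b we get b = 0, and a·π/3 + 0 = 5 gives a = 15/π, so
    z(θ) = (15/π) θ.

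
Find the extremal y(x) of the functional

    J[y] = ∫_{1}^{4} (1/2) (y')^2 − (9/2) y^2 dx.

The Lagrangian is L = (1/2) (y')^2 − (9/2) y^2.
Compute ∂L/∂y = -9y, ∂L/∂y' = y'.
The Euler-Lagrange equation d/dx(∂L/∂y') − ∂L/∂y = 0 reduces to
    y'' + 9 y = 0.
Its general solution is
    y(x) = A sin(3x) + B cos(3x),
with A, B fixed by the endpoint conditions.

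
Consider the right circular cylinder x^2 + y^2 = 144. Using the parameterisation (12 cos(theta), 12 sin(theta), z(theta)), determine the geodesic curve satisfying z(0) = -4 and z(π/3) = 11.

Parameterise the cylinder of radius R = 12 as
    r(θ) = (12 cos θ, 12 sin θ, z(θ)).
The arc-length element is
    ds = sqrt(144 + (dz/dθ)^2) dθ,
so the Lagrangian is L = sqrt(144 + z'^2).
L depends on z' only, not on z or θ, so ∂L/∂z = 0 and
    ∂L/∂z' = z' / sqrt(144 + z'^2).
The Euler-Lagrange equation gives
    d/dθ( z' / sqrt(144 + z'^2) ) = 0,
so z' is constant. Integrating once:
    z(θ) = a θ + b,
a helix on the cylinder (a straight line when the cylinder is unrolled). The constants a, b are determined by the endpoint conditions.
With endpoint conditions z(0) = -4 and z(π/3) = 11: from z(0) = b we get b = -4, and a·π/3 + -4 = 11 gives a = 45/π, so
    z(θ) = (45/π) θ − 4.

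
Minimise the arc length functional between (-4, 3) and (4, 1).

Arc-length functional: J[y] = ∫ sqrt(1 + (y')^2) dx.
Lagrangian L = sqrt(1 + (y')^2) has no explicit y dependence, so ∂L/∂y = 0 and the Euler-Lagrange equation gives
    d/dx( y' / sqrt(1 + (y')^2) ) = 0  ⇒  y' / sqrt(1 + (y')^2) = const.
Hence y' is constant, so y(x) is affine.
Fitting the endpoints (-4, 3) and (4, 1):
    slope m = (1 − 3) / (4 − (-4)) = -1/4,
    intercept c = 3 − m·(-4) = 2.
Extremal: y(x) = (-1/4) x + 2.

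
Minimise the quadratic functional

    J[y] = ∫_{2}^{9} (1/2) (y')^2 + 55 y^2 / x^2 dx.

The Lagrangian is L = (1/2) (y')^2 + 55 y^2 / x^2.
Compute ∂L/∂y = 110y/x^2, ∂L/∂y' = y'.
The Euler-Lagrange equation d/dx(∂L/∂y') − ∂L/∂y = 0 reduces to
    y'' − 110/x^2 · y = 0  (x > 0).
Its general solution is
    y(x) = A x^11 + B x^(-10),
with A, B fixed by the endpoint conditions.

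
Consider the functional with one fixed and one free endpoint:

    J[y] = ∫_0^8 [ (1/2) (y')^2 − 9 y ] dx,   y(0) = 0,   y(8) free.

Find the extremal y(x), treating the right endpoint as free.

The Lagrangian L = (1/2) (y')^2 − 9 y gives
    ∂L/∂y = −9,   ∂L/∂y' = y'.
Euler-Lagrange: d/dx(y') − (−9) = 0, i.e. y'' + 9 = 0, so
    y(x) = −(9/2) x^2 + C1 x + C2.
Fixed left endpoint y(0) = 0 ⇒ C2 = 0.
The right endpoint x = 8 is free, so the natural (transversality) condition is ∂L/∂y' |_{x=8} = 0, i.e. y'(8) = 0.
Compute y'(x) = −9 x + C1, so y'(8) = −72 + C1 = 0 ⇒ C1 = 72.
Therefore the extremal is
    y(x) = −(9/2) x^2 + 72 x.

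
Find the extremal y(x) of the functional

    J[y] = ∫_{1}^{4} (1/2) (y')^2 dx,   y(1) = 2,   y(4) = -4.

The Lagrangian is L = (1/2) (y')^2.
Compute ∂L/∂y = 0, ∂L/∂y' = y'.
The Euler-Lagrange equation d/dx(∂L/∂y') − ∂L/∂y = 0 reduces to
    y'' = 0.
Its general solution is
    y(x) = A x + B,
with A, B fixed by the endpoint conditions.
Applying the endpoint conditions y(1) = 2 and y(4) = -4: solve A·1 + B = 2 and A·4 + B = -4. Subtracting gives A(4 − 1) = -4 − 2, so A = -2, and B = 2 − A·1 = 4. Therefore
    y(x) = -2 x + 4.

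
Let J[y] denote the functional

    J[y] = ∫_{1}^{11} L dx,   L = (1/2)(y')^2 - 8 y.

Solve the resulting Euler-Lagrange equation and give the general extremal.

The Lagrangian is L = (1/2)(y')^2 - 8 y.
∂L/∂y = -8.
∂L/∂y' = y'.
The Euler-Lagrange equation d/dx(∂L/∂y') − ∂L/∂y = 0 becomes:
    y'' + 8 = 0
General solution: y(x) = -4 x^2 + A x + B, where A and B are arbitrary constants fixed by the endpoint conditions.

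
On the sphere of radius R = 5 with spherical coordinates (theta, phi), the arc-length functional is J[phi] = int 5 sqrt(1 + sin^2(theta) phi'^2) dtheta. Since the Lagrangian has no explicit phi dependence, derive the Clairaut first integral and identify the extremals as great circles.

On the sphere of radius R = 5 with spherical coordinates (θ, φ), the induced metric is
    ds^2 = 25(dθ^2 + sin^2(θ) dφ^2).
Parameterise by θ; the arc-length functional is
    J[φ] = ∫ 5 sqrt(1 + sin^2(θ) (dφ/dθ)^2) dθ,
so L = 5 sqrt(1 + sin^2(θ) φ'^2). Compute
    ∂L/∂φ = 0  (L has no explicit φ dependence),
    ∂L/∂φ' = 5 sin^2(θ) φ' / sqrt(1 + sin^2(θ) φ'^2).
Since ∂L/∂φ = 0, the Euler-Lagrange equation
    d/dθ(∂L/∂φ') − ∂L/∂φ = 0
reduces to d/dθ(∂L/∂φ') = 0, i.e. the momentum conjugate to φ is conserved:
    5 sin^2(θ) φ' / sqrt(1 + sin^2(θ) φ'^2) = C.
The overall factor of 5 is constant, so dividing through gives Clairaut's relation sin^2(θ) φ' / sqrt(1 + sin^2(θ) φ'^2) = C' (with C' = C/5). Solving for φ' and integrating gives the great-circle family
    cot(θ) = A cos(φ − φ_0),
i.e. the intersection of the sphere with a plane through the origin. The two constants A and φ_0 (equivalently C and one phase) are fixed by the two endpoint conditions.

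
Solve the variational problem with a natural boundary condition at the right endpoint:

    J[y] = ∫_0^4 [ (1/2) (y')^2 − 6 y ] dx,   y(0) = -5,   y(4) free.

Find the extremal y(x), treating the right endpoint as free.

The Lagrangian L = (1/2) (y')^2 − 6 y gives
    ∂L/∂y = −6,   ∂L/∂y' = y'.
Euler-Lagrange: d/dx(y') − (−6) = 0, i.e. y'' + 6 = 0, so
    y(x) = −(6/2) x^2 + C1 x + C2.
Fixed left endpoint y(0) = -5 ⇒ C2 = -5.
The right endpoint x = 4 is free, so the natural (transversality) condition is ∂L/∂y' |_{x=4} = 0, i.e. y'(4) = 0.
Compute y'(x) = −6 x + C1, so y'(4) = −24 + C1 = 0 ⇒ C1 = 24.
Therefore the extremal is
    y(x) = −3 x^2 + 24 x − 5.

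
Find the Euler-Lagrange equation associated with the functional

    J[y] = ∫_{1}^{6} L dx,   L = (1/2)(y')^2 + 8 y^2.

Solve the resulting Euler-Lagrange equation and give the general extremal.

The Lagrangian is L = (1/2)(y')^2 + 8 y^2.
∂L/∂y = 16y.
∂L/∂y' = y'.
The Euler-Lagrange equation d/dx(∂L/∂y') − ∂L/∂y = 0 becomes:
    y'' - 16 y = 0
General solution: y(x) = A e^(4x) + B e^(-4x), where A and B are arbitrary constants fixed by the endpoint conditions.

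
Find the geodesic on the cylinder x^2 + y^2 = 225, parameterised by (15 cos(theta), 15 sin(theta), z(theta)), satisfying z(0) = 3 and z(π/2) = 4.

Parameterise the cylinder of radius R = 15 as
    r(θ) = (15 cos θ, 15 sin θ, z(θ)).
The arc-length element is
    ds = sqrt(225 + (dz/dθ)^2) dθ,
so the Lagrangian is L = sqrt(225 + z'^2).
L depends on z' only, not on z or θ, so ∂L/∂z = 0 and
    ∂L/∂z' = z' / sqrt(225 + z'^2).
The Euler-Lagrange equation gives
    d/dθ( z' / sqrt(225 + z'^2) ) = 0,
so z' is constant. Integrating once:
    z(θ) = a θ + b,
a helix on the cylinder (a straight line when the cylinder is unrolled). The constants a, b are determined by the endpoint conditions.
With endpoint conditions z(0) = 3 and z(π/2) = 4: from z(0) = b we get b = 3, and a·π/2 + 3 = 4 gives a = 2/π, so
    z(θ) = (2/π) θ + 3.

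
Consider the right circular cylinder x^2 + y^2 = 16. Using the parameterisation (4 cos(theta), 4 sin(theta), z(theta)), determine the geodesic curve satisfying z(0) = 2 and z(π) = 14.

Parameterise the cylinder of radius R = 4 as
    r(θ) = (4 cos θ, 4 sin θ, z(θ)).
The arc-length element is
    ds = sqrt(16 + (dz/dθ)^2) dθ,
so the Lagrangian is L = sqrt(16 + z'^2).
L depends on z' only, not on z or θ, so ∂L/∂z = 0 and
    ∂L/∂z' = z' / sqrt(16 + z'^2).
The Euler-Lagrange equation gives
    d/dθ( z' / sqrt(16 + z'^2) ) = 0,
so z' is constant. Integrating once:
    z(θ) = a θ + b,
a helix on the cylinder (a straight line when the cylinder is unrolled). The constants a, b are determined by the endpoint conditions.
With endpoint conditions z(0) = 2 and z(π) = 14: from z(0) = b we get b = 2, and a·π + 2 = 14 gives a = 12/π, so
    z(θ) = (12/π) θ + 2.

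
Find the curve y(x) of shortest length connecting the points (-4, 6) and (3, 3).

Arc-length functional: J[y] = ∫ sqrt(1 + (y')^2) dx.
Lagrangian L = sqrt(1 + (y')^2) has no explicit y dependence, so ∂L/∂y = 0 and the Euler-Lagrange equation gives
    d/dx( y' / sqrt(1 + (y')^2) ) = 0  ⇒  y' / sqrt(1 + (y')^2) = const.
Hence y' is constant, so y(x) is affine.
Fitting the endpoints (-4, 6) and (3, 3):
    slope m = (3 − 6) / (3 − (-4)) = -3/7,
    intercept c = 6 − m·(-4) = 30/7.
Extremal: y(x) = (-3/7) x + 30/7.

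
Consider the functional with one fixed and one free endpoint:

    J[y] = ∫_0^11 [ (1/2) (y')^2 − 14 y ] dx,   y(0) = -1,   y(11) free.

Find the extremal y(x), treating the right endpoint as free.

The Lagrangian L = (1/2) (y')^2 − 14 y gives
    ∂L/∂y = −14,   ∂L/∂y' = y'.
Euler-Lagrange: d/dx(y') − (−14) = 0, i.e. y'' + 14 = 0, so
    y(x) = −(14/2) x^2 + C1 x + C2.
Fixed left endpoint y(0) = -1 ⇒ C2 = -1.
The right endpoint x = 11 is free, so the natural (transversality) condition is ∂L/∂y' |_{x=11} = 0, i.e. y'(11) = 0.
Compute y'(x) = −14 x + C1, so y'(11) = −154 + C1 = 0 ⇒ C1 = 154.
Therefore the extremal is
    y(x) = −7 x^2 + 154 x − 1.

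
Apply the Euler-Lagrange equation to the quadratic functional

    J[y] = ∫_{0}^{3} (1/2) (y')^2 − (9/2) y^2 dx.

The Lagrangian is L = (1/2) (y')^2 − (9/2) y^2.
Compute ∂L/∂y = -9y, ∂L/∂y' = y'.
The Euler-Lagrange equation d/dx(∂L/∂y') − ∂L/∂y = 0 reduces to
    y'' + 9 y = 0.
Its general solution is
    y(x) = A sin(3x) + B cos(3x),
with A, B fixed by the endpoint conditions.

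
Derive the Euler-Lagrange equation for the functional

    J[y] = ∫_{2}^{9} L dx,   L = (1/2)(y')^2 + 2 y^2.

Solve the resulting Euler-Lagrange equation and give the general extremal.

The Lagrangian is L = (1/2)(y')^2 + 2 y^2.
∂L/∂y = 4y.
∂L/∂y' = y'.
The Euler-Lagrange equation d/dx(∂L/∂y') − ∂L/∂y = 0 becomes:
    y'' - 4 y = 0
General solution: y(x) = A e^(2x) + B e^(-2x), where A and B are arbitrary constants fixed by the endpoint conditions.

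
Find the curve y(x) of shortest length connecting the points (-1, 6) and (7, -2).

Arc-length functional: J[y] = ∫ sqrt(1 + (y')^2) dx.
Lagrangian L = sqrt(1 + (y')^2) has no explicit y dependence, so ∂L/∂y = 0 and the Euler-Lagrange equation gives
    d/dx( y' / sqrt(1 + (y')^2) ) = 0  ⇒  y' / sqrt(1 + (y')^2) = const.
Hence y' is constant, so y(x) is affine.
Fitting the endpoints (-1, 6) and (7, -2):
    slope m = ((-2) − 6) / (7 − (-1)) = -1,
    intercept c = 6 − m·(-1) = 5.
Extremal: y(x) = -x + 5.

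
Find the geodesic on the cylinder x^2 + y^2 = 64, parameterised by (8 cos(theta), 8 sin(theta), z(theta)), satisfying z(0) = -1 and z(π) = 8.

Parameterise the cylinder of radius R = 8 as
    r(θ) = (8 cos θ, 8 sin θ, z(θ)).
The arc-length element is
    ds = sqrt(64 + (dz/dθ)^2) dθ,
so the Lagrangian is L = sqrt(64 + z'^2).
L depends on z' only, not on z or θ, so ∂L/∂z = 0 and
    ∂L/∂z' = z' / sqrt(64 + z'^2).
The Euler-Lagrange equation gives
    d/dθ( z' / sqrt(64 + z'^2) ) = 0,
so z' is constant. Integrating once:
    z(θ) = a θ + b,
a helix on the cylinder (a straight line when the cylinder is unrolled). The constants a, b are determined by the endpoint conditions.
With endpoint conditions z(0) = -1 and z(π) = 8: from z(0) = b we get b = -1, and a·π + -1 = 8 gives a = 9/π, so
    z(θ) = (9/π) θ − 1.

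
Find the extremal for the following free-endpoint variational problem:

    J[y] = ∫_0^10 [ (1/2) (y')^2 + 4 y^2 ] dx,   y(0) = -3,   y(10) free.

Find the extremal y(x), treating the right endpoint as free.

The Lagrangian L = (1/2) (y')^2 + 4 y^2 gives
    ∂L/∂y = 8 y,   ∂L/∂y' = y'.
Euler-Lagrange: y'' − 8 y = 0.
With k = sqrt(8), the general solution is
    y(x) = A cosh(sqrt(8) x) + B sinh(sqrt(8) x).
Fixed left endpoint y(0) = -3 ⇒ A = -3.
The right endpoint x = 10 is free, so the natural (transversality) condition is ∂L/∂y' |_{x=10} = 0, i.e. y'(10) = 0.
Compute y'(x) = A k sinh(k x) + B k cosh(k x), so
    y'(10) = A k sinh(k·10) + B k cosh(k·10) = 0
    ⇒ B = −A tanh(k·10) = 3 tanh(sqrt(8)·10).
Therefore the extremal is
    y(x) = −3 cosh(sqrt(8) x) + 3 tanh(sqrt(8)·10) sinh(sqrt(8) x).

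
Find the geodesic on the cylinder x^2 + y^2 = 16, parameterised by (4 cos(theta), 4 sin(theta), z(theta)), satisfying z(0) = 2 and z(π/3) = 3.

Parameterise the cylinder of radius R = 4 as
    r(θ) = (4 cos θ, 4 sin θ, z(θ)).
The arc-length element is
    ds = sqrt(16 + (dz/dθ)^2) dθ,
so the Lagrangian is L = sqrt(16 + z'^2).
L depends on z' only, not on z or θ, so ∂L/∂z = 0 and
    ∂L/∂z' = z' / sqrt(16 + z'^2).
The Euler-Lagrange equation gives
    d/dθ( z' / sqrt(16 + z'^2) ) = 0,
so z' is constant. Integrating once:
    z(θ) = a θ + b,
a helix on the cylinder (a straight line when the cylinder is unrolled). The constants a, b are determined by the endpoint conditions.
With endpoint conditions z(0) = 2 and z(π/3) = 3: from z(0) = b we get b = 2, and a·π/3 + 2 = 3 gives a = 3/π, so
    z(θ) = (3/π) θ + 2.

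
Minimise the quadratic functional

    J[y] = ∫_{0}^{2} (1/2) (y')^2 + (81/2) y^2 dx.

The Lagrangian is L = (1/2) (y')^2 + (81/2) y^2.
Compute ∂L/∂y = 81y, ∂L/∂y' = y'.
The Euler-Lagrange equation d/dx(∂L/∂y') − ∂L/∂y = 0 reduces to
    y'' − 81 y = 0.
Its general solution is
    y(x) = A e^(9x) + B e^(−9x),
with A, B fixed by the endpoint conditions.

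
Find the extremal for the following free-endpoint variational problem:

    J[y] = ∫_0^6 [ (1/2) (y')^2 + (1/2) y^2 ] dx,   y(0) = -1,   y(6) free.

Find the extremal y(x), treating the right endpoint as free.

The Lagrangian L = (1/2) (y')^2 + (1/2) y^2 gives
    ∂L/∂y = 1 y,   ∂L/∂y' = y'.
Euler-Lagrange: y'' − y = 0.
With k = 1, the general solution is
    y(x) = A cosh(x) + B sinh(x).
Fixed left endpoint y(0) = -1 ⇒ A = -1.
The right endpoint x = 6 is free, so the natural (transversality) condition is ∂L/∂y' |_{x=6} = 0, i.e. y'(6) = 0.
Compute y'(x) = A k sinh(k x) + B k cosh(k x), so
    y'(6) = A k sinh(k·6) + B k cosh(k·6) = 0
    ⇒ B = −A tanh(k·6) = tanh(1·6).
Therefore the extremal is
    y(x) = −cosh(1 x) + tanh(1·6) sinh(1 x).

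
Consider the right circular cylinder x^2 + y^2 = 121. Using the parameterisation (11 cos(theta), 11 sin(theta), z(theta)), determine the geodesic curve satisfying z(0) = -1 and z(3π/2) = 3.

Parameterise the cylinder of radius R = 11 as
    r(θ) = (11 cos θ, 11 sin θ, z(θ)).
The arc-length element is
    ds = sqrt(121 + (dz/dθ)^2) dθ,
so the Lagrangian is L = sqrt(121 + z'^2).
L depends on z' only, not on z or θ, so ∂L/∂z = 0 and
    ∂L/∂z' = z' / sqrt(121 + z'^2).
The Euler-Lagrange equation gives
    d/dθ( z' / sqrt(121 + z'^2) ) = 0,
so z' is constant. Integrating once:
    z(θ) = a θ + b,
a helix on the cylinder (a straight line when the cylinder is unrolled). The constants a, b are determined by the endpoint conditions.
With endpoint conditions z(0) = -1 and z(3π/2) = 3: from z(0) = b we get b = -1, and a·3π/2 + -1 = 3 gives a = 8/(3π), so
    z(θ) = (8/(3π)) θ − 1.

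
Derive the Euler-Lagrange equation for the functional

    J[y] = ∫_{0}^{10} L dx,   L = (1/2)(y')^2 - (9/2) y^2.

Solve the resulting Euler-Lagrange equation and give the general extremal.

The Lagrangian is L = (1/2)(y')^2 - (9/2) y^2.
∂L/∂y = -9y.
∂L/∂y' = y'.
The Euler-Lagrange equation d/dx(∂L/∂y') − ∂L/∂y = 0 becomes:
    y'' + 9 y = 0
General solution: y(x) = A sin(3x) + B cos(3x), where A and B are arbitrary constants fixed by the endpoint conditions.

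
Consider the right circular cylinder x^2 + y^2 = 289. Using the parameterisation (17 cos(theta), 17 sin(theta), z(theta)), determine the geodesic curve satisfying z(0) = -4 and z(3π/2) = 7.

Parameterise the cylinder of radius R = 17 as
    r(θ) = (17 cos θ, 17 sin θ, z(θ)).
The arc-length element is
    ds = sqrt(289 + (dz/dθ)^2) dθ,
so the Lagrangian is L = sqrt(289 + z'^2).
L depends on z' only, not on z or θ, so ∂L/∂z = 0 and
    ∂L/∂z' = z' / sqrt(289 + z'^2).
The Euler-Lagrange equation gives
    d/dθ( z' / sqrt(289 + z'^2) ) = 0,
so z' is constant. Integrating once:
    z(θ) = a θ + b,
a helix on the cylinder (a straight line when the cylinder is unrolled). The constants a, b are determined by the endpoint conditions.
With endpoint conditions z(0) = -4 and z(3π/2) = 7: from z(0) = b we get b = -4, and a·3π/2 + -4 = 7 gives a = 22/(3π), so
    z(θ) = (22/(3π)) θ − 4.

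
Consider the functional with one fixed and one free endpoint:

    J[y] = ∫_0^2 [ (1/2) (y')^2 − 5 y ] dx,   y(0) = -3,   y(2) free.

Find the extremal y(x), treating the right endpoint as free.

The Lagrangian L = (1/2) (y')^2 − 5 y gives
    ∂L/∂y = −5,   ∂L/∂y' = y'.
Euler-Lagrange: d/dx(y') − (−5) = 0, i.e. y'' + 5 = 0, so
    y(x) = −(5/2) x^2 + C1 x + C2.
Fixed left endpoint y(0) = -3 ⇒ C2 = -3.
The right endpoint x = 2 is free, so the natural (transversality) condition is ∂L/∂y' |_{x=2} = 0, i.e. y'(2) = 0.
Compute y'(x) = −5 x + C1, so y'(2) = −10 + C1 = 0 ⇒ C1 = 10.
Therefore the extremal is
    y(x) = −(5/2) x^2 + 10 x − 3.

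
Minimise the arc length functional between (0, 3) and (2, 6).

Arc-length functional: J[y] = ∫ sqrt(1 + (y')^2) dx.
Lagrangian L = sqrt(1 + (y')^2) has no explicit y dependence, so ∂L/∂y = 0 and the Euler-Lagrange equation gives
    d/dx( y' / sqrt(1 + (y')^2) ) = 0  ⇒  y' / sqrt(1 + (y')^2) = const.
Hence y' is constant, so y(x) is affine.
Fitting the endpoints (0, 3) and (2, 6):
    slope m = (6 − 3) / (2 − 0) = 3/2,
    intercept c = 3 − m·0 = 3.
Extremal: y(x) = (3/2) x + 3.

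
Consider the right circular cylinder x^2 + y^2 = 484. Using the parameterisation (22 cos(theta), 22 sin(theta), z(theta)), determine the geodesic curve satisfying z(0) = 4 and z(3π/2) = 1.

Parameterise the cylinder of radius R = 22 as
    r(θ) = (22 cos θ, 22 sin θ, z(θ)).
The arc-length element is
    ds = sqrt(484 + (dz/dθ)^2) dθ,
so the Lagrangian is L = sqrt(484 + z'^2).
L depends on z' only, not on z or θ, so ∂L/∂z = 0 and
    ∂L/∂z' = z' / sqrt(484 + z'^2).
The Euler-Lagrange equation gives
    d/dθ( z' / sqrt(484 + z'^2) ) = 0,
so z' is constant. Integrating once:
    z(θ) = a θ + b,
a helix on the cylinder (a straight line when the cylinder is unrolled). The constants a, b are determined by the endpoint conditions.
With endpoint conditions z(0) = 4 and z(3π/2) = 1: from z(0) = b we get b = 4, and a·3π/2 + 4 = 1 gives a = -2/π, so
    z(θ) = (-2/π) θ + 4.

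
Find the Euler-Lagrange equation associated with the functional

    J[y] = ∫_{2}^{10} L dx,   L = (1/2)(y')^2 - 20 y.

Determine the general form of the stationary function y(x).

The Lagrangian is L = (1/2)(y')^2 - 20 y.
∂L/∂y = -20.
∂L/∂y' = y'.
The Euler-Lagrange equation d/dx(∂L/∂y') − ∂L/∂y = 0 becomes:
    y'' + 20 = 0
General solution: y(x) = -10 x^2 + A x + B, where A and B are arbitrary constants fixed by the endpoint conditions.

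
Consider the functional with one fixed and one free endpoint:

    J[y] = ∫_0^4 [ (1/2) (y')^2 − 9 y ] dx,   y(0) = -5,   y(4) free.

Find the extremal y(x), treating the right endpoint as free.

The Lagrangian L = (1/2) (y')^2 − 9 y gives
    ∂L/∂y = −9,   ∂L/∂y' = y'.
Euler-Lagrange: d/dx(y') − (−9) = 0, i.e. y'' + 9 = 0, so
    y(x) = −(9/2) x^2 + C1 x + C2.
Fixed left endpoint y(0) = -5 ⇒ C2 = -5.
The right endpoint x = 4 is free, so the natural (transversality) condition is ∂L/∂y' |_{x=4} = 0, i.e. y'(4) = 0.
Compute y'(x) = −9 x + C1, so y'(4) = −36 + C1 = 0 ⇒ C1 = 36.
Therefore the extremal is
    y(x) = −(9/2) x^2 + 36 x − 5.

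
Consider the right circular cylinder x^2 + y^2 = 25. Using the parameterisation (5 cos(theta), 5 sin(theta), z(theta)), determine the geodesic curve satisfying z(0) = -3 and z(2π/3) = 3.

Parameterise the cylinder of radius R = 5 as
    r(θ) = (5 cos θ, 5 sin θ, z(θ)).
The arc-length element is
    ds = sqrt(25 + (dz/dθ)^2) dθ,
so the Lagrangian is L = sqrt(25 + z'^2).
L depends on z' only, not on z or θ, so ∂L/∂z = 0 and
    ∂L/∂z' = z' / sqrt(25 + z'^2).
The Euler-Lagrange equation gives
    d/dθ( z' / sqrt(25 + z'^2) ) = 0,
so z' is constant. Integrating once:
    z(θ) = a θ + b,
a helix on the cylinder (a straight line when the cylinder is unrolled). The constants a, b are determined by the endpoint conditions.
With endpoint conditions z(0) = -3 and z(2π/3) = 3: from z(0) = b we get b = -3, and a·2π/3 + -3 = 3 gives a = 9/π, so
    z(θ) = (9/π) θ − 3.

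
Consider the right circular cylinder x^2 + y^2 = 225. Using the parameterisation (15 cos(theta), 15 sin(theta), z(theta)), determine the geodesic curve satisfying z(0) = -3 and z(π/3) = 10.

Parameterise the cylinder of radius R = 15 as
    r(θ) = (15 cos θ, 15 sin θ, z(θ)).
The arc-length element is
    ds = sqrt(225 + (dz/dθ)^2) dθ,
so the Lagrangian is L = sqrt(225 + z'^2).
L depends on z' only, not on z or θ, so ∂L/∂z = 0 and
    ∂L/∂z' = z' / sqrt(225 + z'^2).
The Euler-Lagrange equation gives
    d/dθ( z' / sqrt(225 + z'^2) ) = 0,
so z' is constant. Integrating once:
    z(θ) = a θ + b,
a helix on the cylinder (a straight line when the cylinder is unrolled). The constants a, b are determined by the endpoint conditions.
With endpoint conditions z(0) = -3 and z(π/3) = 10: from z(0) = b we get b = -3, and a·π/3 + -3 = 10 gives a = 39/π, so
    z(θ) = (39/π) θ − 3.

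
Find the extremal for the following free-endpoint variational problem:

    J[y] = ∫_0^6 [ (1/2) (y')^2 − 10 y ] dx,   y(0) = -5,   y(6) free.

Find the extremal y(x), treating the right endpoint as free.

The Lagrangian L = (1/2) (y')^2 − 10 y gives
    ∂L/∂y = −10,   ∂L/∂y' = y'.
Euler-Lagrange: d/dx(y') − (−10) = 0, i.e. y'' + 10 = 0, so
    y(x) = −(10/2) x^2 + C1 x + C2.
Fixed left endpoint y(0) = -5 ⇒ C2 = -5.
The right endpoint x = 6 is free, so the natural (transversality) condition is ∂L/∂y' |_{x=6} = 0, i.e. y'(6) = 0.
Compute y'(x) = −10 x + C1, so y'(6) = −60 + C1 = 0 ⇒ C1 = 60.
Therefore the extremal is
    y(x) = −5 x^2 + 60 x − 5.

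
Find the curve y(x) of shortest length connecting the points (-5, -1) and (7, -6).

Arc-length functional: J[y] = ∫ sqrt(1 + (y')^2) dx.
Lagrangian L = sqrt(1 + (y')^2) has no explicit y dependence, so ∂L/∂y = 0 and the Euler-Lagrange equation gives
    d/dx( y' / sqrt(1 + (y')^2) ) = 0  ⇒  y' / sqrt(1 + (y')^2) = const.
Hence y' is constant, so y(x) is affine.
Fitting the endpoints (-5, -1) and (7, -6):
    slope m = ((-6) − (-1)) / (7 − (-5)) = -5/12,
    intercept c = (-1) − m·(-5) = -37/12.
Extremal: y(x) = (-5/12) x - 37/12.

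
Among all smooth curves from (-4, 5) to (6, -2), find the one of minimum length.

Arc-length functional: J[y] = ∫ sqrt(1 + (y')^2) dx.
Lagrangian L = sqrt(1 + (y')^2) has no explicit y dependence, so ∂L/∂y = 0 and the Euler-Lagrange equation gives
    d/dx( y' / sqrt(1 + (y')^2) ) = 0  ⇒  y' / sqrt(1 + (y')^2) = const.
Hence y' is constant, so y(x) is affine.
Fitting the endpoints (-4, 5) and (6, -2):
    slope m = ((-2) − 5) / (6 − (-4)) = -7/10,
    intercept c = 5 − m·(-4) = 11/5.
Extremal: y(x) = (-7/10) x + 11/5.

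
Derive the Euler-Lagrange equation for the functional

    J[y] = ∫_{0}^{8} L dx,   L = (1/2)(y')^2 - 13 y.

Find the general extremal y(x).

The Lagrangian is L = (1/2)(y')^2 - 13 y.
∂L/∂y = -13.
∂L/∂y' = y'.
The Euler-Lagrange equation d/dx(∂L/∂y') − ∂L/∂y = 0 becomes:
    y'' + 13 = 0
General solution: y(x) = -(13/2) x^2 + A x + B, where A and B are arbitrary constants fixed by the endpoint conditions.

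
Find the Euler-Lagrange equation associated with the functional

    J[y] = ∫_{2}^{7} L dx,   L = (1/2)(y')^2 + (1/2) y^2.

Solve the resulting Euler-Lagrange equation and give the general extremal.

The Lagrangian is L = (1/2)(y')^2 + (1/2) y^2.
∂L/∂y = y.
∂L/∂y' = y'.
The Euler-Lagrange equation d/dx(∂L/∂y') − ∂L/∂y = 0 becomes:
    y'' - y = 0
General solution: y(x) = A e^x + B e^(-x), where A and B are arbitrary constants fixed by the endpoint conditions.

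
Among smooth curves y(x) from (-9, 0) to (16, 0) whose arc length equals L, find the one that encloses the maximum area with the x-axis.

Set up the augmented Lagrangian using a multiplier λ for the length constraint:
    F(y, y') = y − λ sqrt(1 + y'^2).
F has no explicit x dependence, so the Beltrami identity yields a first integral
    F − y' ∂F/∂y' = C.
Compute ∂F/∂y' = −λ y' / sqrt(1 + y'^2). Then
    y − λ sqrt(1 + y'^2) + λ y'^2 / sqrt(1 + y'^2) = C
    ⇒  y − λ / sqrt(1 + y'^2) = C.
Solving for y' and integrating gives
    (x − a)^2 + (y − b)^2 = λ^2,
a circular arc of radius λ. The constants a, b are determined by the endpoint conditions y(-9) = y(16) = 0, and λ is fixed implicitly by the length constraint
    ∫_{-9}^{16} sqrt(1 + y'^2) dx = L.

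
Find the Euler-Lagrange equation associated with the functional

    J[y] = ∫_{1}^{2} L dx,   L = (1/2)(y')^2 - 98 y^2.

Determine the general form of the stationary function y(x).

The Lagrangian is L = (1/2)(y')^2 - 98 y^2.
∂L/∂y = -196y.
∂L/∂y' = y'.
The Euler-Lagrange equation d/dx(∂L/∂y') − ∂L/∂y = 0 becomes:
    y'' + 196 y = 0
General solution: y(x) = A sin(14x) + B cos(14x), where A and B are arbitrary constants fixed by the endpoint conditions.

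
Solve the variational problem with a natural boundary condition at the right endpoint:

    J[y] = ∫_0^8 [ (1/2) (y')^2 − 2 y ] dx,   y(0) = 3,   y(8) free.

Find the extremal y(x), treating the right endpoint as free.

The Lagrangian L = (1/2) (y')^2 − 2 y gives
    ∂L/∂y = −2,   ∂L/∂y' = y'.
Euler-Lagrange: d/dx(y') − (−2) = 0, i.e. y'' + 2 = 0, so
    y(x) = −(2/2) x^2 + C1 x + C2.
Fixed left endpoint y(0) = 3 ⇒ C2 = 3.
The right endpoint x = 8 is free, so the natural (transversality) condition is ∂L/∂y' |_{x=8} = 0, i.e. y'(8) = 0.
Compute y'(x) = −2 x + C1, so y'(8) = −16 + C1 = 0 ⇒ C1 = 16.
Therefore the extremal is
    y(x) = −x^2 + 16 x + 3.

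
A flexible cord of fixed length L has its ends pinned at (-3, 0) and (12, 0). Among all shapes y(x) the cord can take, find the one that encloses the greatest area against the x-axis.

Set up the augmented Lagrangian using a multiplier λ for the length constraint:
    F(y, y') = y − λ sqrt(1 + y'^2).
F has no explicit x dependence, so the Beltrami identity yields a first integral
    F − y' ∂F/∂y' = C.
Compute ∂F/∂y' = −λ y' / sqrt(1 + y'^2). Then
    y − λ sqrt(1 + y'^2) + λ y'^2 / sqrt(1 + y'^2) = C
    ⇒  y − λ / sqrt(1 + y'^2) = C.
Solving for y' and integrating gives
    (x − a)^2 + (y − b)^2 = λ^2,
a circular arc of radius λ. The constants a, b are determined by the endpoint conditions y(-3) = y(12) = 0, and λ is fixed implicitly by the length constraint
    ∫_{-3}^{12} sqrt(1 + y'^2) dx = L.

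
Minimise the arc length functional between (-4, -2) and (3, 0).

Arc-length functional: J[y] = ∫ sqrt(1 + (y')^2) dx.
Lagrangian L = sqrt(1 + (y')^2) has no explicit y dependence, so ∂L/∂y = 0 and the Euler-Lagrange equation gives
    d/dx( y' / sqrt(1 + (y')^2) ) = 0  ⇒  y' / sqrt(1 + (y')^2) = const.
Hence y' is constant, so y(x) is affine.
Fitting the endpoints (-4, -2) and (3, 0):
    slope m = (0 − (-2)) / (3 − (-4)) = 2/7,
    intercept c = (-2) − m·(-4) = -6/7.
Extremal: y(x) = (2/7) x - 6/7.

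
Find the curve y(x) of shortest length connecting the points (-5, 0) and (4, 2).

Arc-length functional: J[y] = ∫ sqrt(1 + (y')^2) dx.
Lagrangian L = sqrt(1 + (y')^2) has no explicit y dependence, so ∂L/∂y = 0 and the Euler-Lagrange equation gives
    d/dx( y' / sqrt(1 + (y')^2) ) = 0  ⇒  y' / sqrt(1 + (y')^2) = const.
Hence y' is constant, so y(x) is affine.
Fitting the endpoints (-5, 0) and (4, 2):
    slope m = (2 − 0) / (4 − (-5)) = 2/9,
    intercept c = 0 − m·(-5) = 10/9.
Extremal: y(x) = (2/9) x + 10/9.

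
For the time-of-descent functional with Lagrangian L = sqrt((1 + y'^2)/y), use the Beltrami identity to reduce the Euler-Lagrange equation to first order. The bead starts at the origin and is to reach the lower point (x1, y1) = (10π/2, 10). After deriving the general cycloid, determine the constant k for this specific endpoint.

The Lagrangian L = sqrt((1 + y'^2) / y) has no explicit x dependence, so the Beltrami identity applies:
    L − y' ∂L/∂y' = C.
Compute ∂L/∂y' = y' / sqrt(y (1 + y'^2)).
Substitute:
    sqrt((1 + y'^2)/y) − y'·y' / sqrt(y (1 + y'^2))
    = (1 + y'^2) / sqrt(y (1 + y'^2)) − y'^2 / sqrt(y (1 + y'^2))
    = 1 / sqrt(y (1 + y'^2)) = C.
Squaring and rearranging gives the first integral
    y (1 + y'^2) = 1/C^2 =: k   (constant).
Solving this first-order ODE by the substitution
    y = (k/2)(1 − cos θ)
yields the cycloid parameterisation
    x(θ) = (k/2)(θ − sin θ),   y(θ) = (k/2)(1 − cos θ).
The constant k is fixed by the endpoint condition.
Now fit the given lower endpoint (x1, y1) = (10π/2, 10). At the bottom of the first arch (θ = π), the parametric equations give
    y(π) = (k/2)(1 − cos π) = k,
    x(π) = (k/2)(π − sin π) = kπ/2.
Matching y(π) = 10 gives k = 10, consistent with x(π) = 10π/2. Therefore the specific cycloid is
    x(θ) = (10/2)(θ − sin θ),   y(θ) = (10/2)(1 − cos θ).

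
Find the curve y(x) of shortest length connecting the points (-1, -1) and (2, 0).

Arc-length functional: J[y] = ∫ sqrt(1 + (y')^2) dx.
Lagrangian L = sqrt(1 + (y')^2) has no explicit y dependence, so ∂L/∂y = 0 and the Euler-Lagrange equation gives
    d/dx( y' / sqrt(1 + (y')^2) ) = 0  ⇒  y' / sqrt(1 + (y')^2) = const.
Hence y' is constant, so y(x) is affine.
Fitting the endpoints (-1, -1) and (2, 0):
    slope m = (0 − (-1)) / (2 − (-1)) = 1/3,
    intercept c = (-1) − m·(-1) = -2/3.
Extremal: y(x) = (1/3) x - 2/3.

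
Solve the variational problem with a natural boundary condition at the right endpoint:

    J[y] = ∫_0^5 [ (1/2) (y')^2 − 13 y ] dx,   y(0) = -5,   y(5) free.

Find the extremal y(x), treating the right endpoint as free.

The Lagrangian L = (1/2) (y')^2 − 13 y gives
    ∂L/∂y = −13,   ∂L/∂y' = y'.
Euler-Lagrange: d/dx(y') − (−13) = 0, i.e. y'' + 13 = 0, so
    y(x) = −(13/2) x^2 + C1 x + C2.
Fixed left endpoint y(0) = -5 ⇒ C2 = -5.
The right endpoint x = 5 is free, so the natural (transversality) condition is ∂L/∂y' |_{x=5} = 0, i.e. y'(5) = 0.
Compute y'(x) = −13 x + C1, so y'(5) = −65 + C1 = 0 ⇒ C1 = 65.
Therefore the extremal is
    y(x) = −(13/2) x^2 + 65 x − 5.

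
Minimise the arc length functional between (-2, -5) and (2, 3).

Arc-length functional: J[y] = ∫ sqrt(1 + (y')^2) dx.
Lagrangian L = sqrt(1 + (y')^2) has no explicit y dependence, so ∂L/∂y = 0 and the Euler-Lagrange equation gives
    d/dx( y' / sqrt(1 + (y')^2) ) = 0  ⇒  y' / sqrt(1 + (y')^2) = const.
Hence y' is constant, so y(x) is affine.
Fitting the endpoints (-2, -5) and (2, 3):
    slope m = (3 − (-5)) / (2 − (-2)) = 2,
    intercept c = (-5) − m·(-2) = -1.
Extremal: y(x) = 2 x - 1.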